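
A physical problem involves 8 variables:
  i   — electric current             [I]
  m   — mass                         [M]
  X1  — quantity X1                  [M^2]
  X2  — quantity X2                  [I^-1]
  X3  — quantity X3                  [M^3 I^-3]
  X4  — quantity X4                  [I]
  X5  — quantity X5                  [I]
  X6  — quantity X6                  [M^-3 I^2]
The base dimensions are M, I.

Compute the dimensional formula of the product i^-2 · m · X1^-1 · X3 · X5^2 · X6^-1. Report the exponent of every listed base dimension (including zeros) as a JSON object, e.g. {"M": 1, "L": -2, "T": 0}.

{"M": 5, "I": -5}

Exponent matrix [M,I] × [i,m,X1,X2,X3,X4,X5,X6]:
  M: [ 0  1  2  0  3  0  0 -3]
  I: [ 1  0  0 -1 -3  1  1  2]
  [M]: (-2)·0+(1)·1+(-1)·2+(1)·3+(2)·0+(-1)·-3 = 5
  [I]: (-2)·1+(1)·0+(-1)·0+(1)·-3+(2)·1+(-1)·2 = -5
⇒ M^5 I^-5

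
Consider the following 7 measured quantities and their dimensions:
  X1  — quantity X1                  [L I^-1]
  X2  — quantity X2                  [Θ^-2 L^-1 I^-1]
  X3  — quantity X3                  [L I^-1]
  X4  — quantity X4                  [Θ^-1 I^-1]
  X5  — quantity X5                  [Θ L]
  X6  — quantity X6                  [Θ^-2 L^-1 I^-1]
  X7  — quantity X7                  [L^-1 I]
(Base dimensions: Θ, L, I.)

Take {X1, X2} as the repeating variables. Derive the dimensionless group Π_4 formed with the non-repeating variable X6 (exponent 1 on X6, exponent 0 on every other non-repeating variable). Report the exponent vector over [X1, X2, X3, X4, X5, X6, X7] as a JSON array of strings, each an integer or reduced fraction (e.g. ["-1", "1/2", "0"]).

["0", "-1", "0", "0", "0", "1", "0"]

Dimensional matrix (Θ×L×I by X1×X2×X3×X4×X5×X6×X7):
  Θ: [ 0 -2  0 -1  1 -2  0]
  L: [ 1 -1  1  0  1 -1 -1]
  I: [-1 -1 -1 -1  0 -1  1]
RREF → pivots at {X1,X2} ⇒ r = 2
Repeat: X1,X2; free: X3,X4,X5,X6,X7
RREF:
  r0: [   1    0    1  1/2  1/2    0   -1]
  r1: [   0    1    0  1/2 -1/2    1    0]
  r2: [   0    0    0    0    0    0    0]
Fix exponent of X6 at 1, X3 at 0, X4 at 0, X5 at 0, X7 at 0; solve each RREF row for its pivot's exponent:
  r0: exp(X1) + (0)·1 = 0 ⇒ exp(X1) = 0
  r1: exp(X2) + (1)·1 = 0 ⇒ exp(X2) = -1
Π_4 = X2^-1 · X6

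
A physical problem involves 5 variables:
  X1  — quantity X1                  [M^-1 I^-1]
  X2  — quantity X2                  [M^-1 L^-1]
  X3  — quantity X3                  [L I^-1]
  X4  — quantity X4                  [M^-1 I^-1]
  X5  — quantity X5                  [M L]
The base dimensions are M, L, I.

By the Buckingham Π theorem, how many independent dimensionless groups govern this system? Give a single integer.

Dimensional matrix (M×L×I by X1×X2×X3×X4×X5):
  M: [-1 -1  0 -1  1]
  L: [ 0 -1  1  0  1]
  I: [-1  0 -1 -1  0]
RREF → pivots at {X1,X2} ⇒ r = 2
5 vars − rank 2 = 3 Π groups

3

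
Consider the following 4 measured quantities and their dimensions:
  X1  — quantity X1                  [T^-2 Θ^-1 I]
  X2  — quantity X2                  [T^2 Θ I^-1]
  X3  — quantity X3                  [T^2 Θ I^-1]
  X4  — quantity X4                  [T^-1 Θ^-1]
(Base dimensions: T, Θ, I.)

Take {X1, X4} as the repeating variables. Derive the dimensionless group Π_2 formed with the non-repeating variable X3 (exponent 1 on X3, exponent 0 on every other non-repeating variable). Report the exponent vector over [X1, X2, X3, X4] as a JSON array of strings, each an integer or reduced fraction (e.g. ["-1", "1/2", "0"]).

["1", "0", "1", "0"]

Exponent matrix [T,Θ,I] × [X1,X2,X3,X4]:
  T: [-2  2  2 -1]
  Θ: [-1  1  1 -1]
  I: [ 1 -1 -1  0]
Row reduction gives pivot columns X1,X4; rank = 2
Repeat: X1,X4; free: X2,X3
RREF:
  r0: [   1   -1   -1    0]
  r1: [   0    0    0    1]
  r2: [   0    0    0    0]
Fix exponent of X3 at 1, X2 at 0; solve each RREF row for its pivot's exponent:
  r0: exp(X1) + (-1)·1 = 0 ⇒ exp(X1) = 1
  r1: exp(X4) + (0)·1 = 0 ⇒ exp(X4) = 0
Π_2 = X1 · X3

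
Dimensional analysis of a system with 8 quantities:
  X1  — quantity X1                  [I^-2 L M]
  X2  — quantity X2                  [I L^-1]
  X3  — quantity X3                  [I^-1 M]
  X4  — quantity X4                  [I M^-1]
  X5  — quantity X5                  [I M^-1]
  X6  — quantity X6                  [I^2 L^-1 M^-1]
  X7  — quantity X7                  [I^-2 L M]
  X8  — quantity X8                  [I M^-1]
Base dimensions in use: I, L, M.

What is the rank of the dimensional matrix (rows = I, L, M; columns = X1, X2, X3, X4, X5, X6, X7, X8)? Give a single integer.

Dimensional matrix (I×L×M by X1×X2×X3×X4×X5×X6×X7×X8):
  I: [-2  1 -1  1  1  2 -2  1]
  L: [ 1 -1  0  0  0 -1  1  0]
  M: [ 1  0  1 -1 -1 -1  1 -1]
Row reduction gives pivot columns X1,X2; rank = 2

2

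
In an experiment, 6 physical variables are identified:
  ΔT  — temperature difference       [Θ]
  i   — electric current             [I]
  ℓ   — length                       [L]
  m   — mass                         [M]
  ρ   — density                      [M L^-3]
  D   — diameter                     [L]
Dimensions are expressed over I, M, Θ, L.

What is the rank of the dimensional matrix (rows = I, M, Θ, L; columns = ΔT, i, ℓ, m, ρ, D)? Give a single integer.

4

Exponent matrix [I,M,Θ,L] × [ΔT,i,ℓ,m,ρ,D]:
  I: [ 0  1  0  0  0  0]
  M: [ 0  0  0  1  1  0]
  Θ: [ 1  0  0  0  0  0]
  L: [ 0  0  1  0 -3  1]
Row reduction gives pivot columns ΔT,i,ℓ,m; rank = 4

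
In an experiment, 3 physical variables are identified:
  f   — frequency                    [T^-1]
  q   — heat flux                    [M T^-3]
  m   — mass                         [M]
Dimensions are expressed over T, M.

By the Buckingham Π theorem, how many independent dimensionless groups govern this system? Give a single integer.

Exponent matrix [T,M] × [f,q,m]:
  T: [-1 -3  0]
  M: [ 0  1  1]
RREF → pivots at {f,q} ⇒ r = 2
Π count = n − r = 3 − 2 = 1

1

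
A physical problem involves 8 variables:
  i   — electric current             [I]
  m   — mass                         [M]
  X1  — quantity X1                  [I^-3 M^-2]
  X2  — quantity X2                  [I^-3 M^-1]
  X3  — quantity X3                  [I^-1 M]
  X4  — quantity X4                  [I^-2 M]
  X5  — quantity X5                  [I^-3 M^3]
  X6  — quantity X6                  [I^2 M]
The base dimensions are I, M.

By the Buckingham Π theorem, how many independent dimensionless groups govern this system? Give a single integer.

6

Write exponents as rows I,M / cols i,m,X1,X2,X3,X4,X5,X6:
  I: [ 1  0 -3 -3 -1 -2 -3  2]
  M: [ 0  1 -2 -1  1  1  3  1]
RREF → pivots at {i,m} ⇒ r = 2
Π count = n − r = 8 − 2 = 6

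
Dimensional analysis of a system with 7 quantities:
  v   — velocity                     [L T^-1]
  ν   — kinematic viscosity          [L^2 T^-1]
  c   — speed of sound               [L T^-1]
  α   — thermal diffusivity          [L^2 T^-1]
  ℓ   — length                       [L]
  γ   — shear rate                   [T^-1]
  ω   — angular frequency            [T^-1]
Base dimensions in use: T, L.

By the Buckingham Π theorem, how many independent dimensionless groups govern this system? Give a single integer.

Exponent matrix [T,L] × [v,ν,c,α,ℓ,γ,ω]:
  T: [-1 -1 -1 -1  0 -1 -1]
  L: [ 1  2  1  2  1  0  0]
Echelon form has 2 nonzero rows (pivots: v,ν)
Π count = n − r = 7 − 2 = 5

5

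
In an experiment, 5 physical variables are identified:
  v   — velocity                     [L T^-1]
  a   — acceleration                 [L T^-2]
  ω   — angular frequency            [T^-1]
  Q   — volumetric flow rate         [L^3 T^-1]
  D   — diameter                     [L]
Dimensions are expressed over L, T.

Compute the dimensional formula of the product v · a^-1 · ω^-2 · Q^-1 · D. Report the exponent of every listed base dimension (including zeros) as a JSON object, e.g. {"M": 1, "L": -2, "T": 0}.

{"L": -2, "T": 4}

Dimensional matrix (L×T by v×a×ω×Q×D):
  L: [ 1  1  0  3  1]
  T: [-1 -2 -1 -1  0]
  [L]: (1)·1+(-1)·1+(-2)·0+(-1)·3+(1)·1 = -2
  [T]: (1)·-1+(-1)·-2+(-2)·-1+(-1)·-1+(1)·0 = 4
⇒ L^-2 T^4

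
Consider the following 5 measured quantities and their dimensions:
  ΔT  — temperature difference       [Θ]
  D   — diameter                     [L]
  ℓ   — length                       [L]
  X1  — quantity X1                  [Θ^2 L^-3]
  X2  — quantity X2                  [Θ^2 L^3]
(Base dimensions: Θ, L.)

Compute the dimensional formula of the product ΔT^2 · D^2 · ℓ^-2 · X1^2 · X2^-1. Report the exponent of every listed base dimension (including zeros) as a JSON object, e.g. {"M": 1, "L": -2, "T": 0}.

Dimensional matrix (Θ×L by ΔT×D×ℓ×X1×X2):
  Θ: [ 1  0  0  2  2]
  L: [ 0  1  1 -3  3]
  [Θ]: (2)·1+(2)·0+(-2)·0+(2)·2+(-1)·2 = 4
  [L]: (2)·0+(2)·1+(-2)·1+(2)·-3+(-1)·3 = -9
⇒ Θ^4 L^-9

{"Θ": 4, "L": -9}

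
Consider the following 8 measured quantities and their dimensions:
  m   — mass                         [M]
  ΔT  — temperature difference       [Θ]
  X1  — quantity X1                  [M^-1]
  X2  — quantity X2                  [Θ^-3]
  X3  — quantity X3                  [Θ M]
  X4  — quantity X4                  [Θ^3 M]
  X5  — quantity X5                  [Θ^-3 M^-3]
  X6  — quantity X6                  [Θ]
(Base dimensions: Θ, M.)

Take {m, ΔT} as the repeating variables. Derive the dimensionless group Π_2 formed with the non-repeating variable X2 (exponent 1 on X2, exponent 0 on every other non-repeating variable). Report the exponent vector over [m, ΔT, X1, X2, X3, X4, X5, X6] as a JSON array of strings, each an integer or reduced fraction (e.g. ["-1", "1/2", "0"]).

Exponent matrix [Θ,M] × [m,ΔT,X1,X2,X3,X4,X5,X6]:
  Θ: [ 0  1  0 -3  1  3 -3  1]
  M: [ 1  0 -1  0  1  1 -3  0]
Echelon form has 2 nonzero rows (pivots: m,ΔT)
Pivot set = {m,ΔT}, free = {X1,X2,X3,X4,X5,X6}
RREF:
  r0: [   1    0   -1    0    1    1   -3    0]
  r1: [   0    1    0   -3    1    3   -3    1]
Fix exponent of X2 at 1, X1 at 0, X3 at 0, X4 at 0, X5 at 0, X6 at 0; solve each RREF row for its pivot's exponent:
  r0: exp(m) + (0)·1 = 0 ⇒ exp(m) = 0
  r1: exp(ΔT) + (-3)·1 = 0 ⇒ exp(ΔT) = 3
Π_2 = ΔT^3 · X2

["0", "3", "0", "1", "0", "0", "0", "0"]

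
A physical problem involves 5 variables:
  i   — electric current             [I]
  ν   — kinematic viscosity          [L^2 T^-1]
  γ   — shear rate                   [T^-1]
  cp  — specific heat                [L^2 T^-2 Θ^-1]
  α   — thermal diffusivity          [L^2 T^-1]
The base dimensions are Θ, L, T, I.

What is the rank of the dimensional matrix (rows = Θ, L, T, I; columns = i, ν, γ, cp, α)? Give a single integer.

4

Write exponents as rows Θ,L,T,I / cols i,ν,γ,cp,α:
  Θ: [ 0  0  0 -1  0]
  L: [ 0  2  0  2  2]
  T: [ 0 -1 -1 -2 -1]
  I: [ 1  0  0  0  0]
Echelon form has 4 nonzero rows (pivots: i,ν,γ,cp)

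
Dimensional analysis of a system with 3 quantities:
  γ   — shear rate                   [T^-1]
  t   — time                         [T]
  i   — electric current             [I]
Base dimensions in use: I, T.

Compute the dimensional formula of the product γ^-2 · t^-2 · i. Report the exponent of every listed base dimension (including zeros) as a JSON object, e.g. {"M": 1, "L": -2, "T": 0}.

Dimensional matrix (I×T by γ×t×i):
  I: [ 0  0  1]
  T: [-1  1  0]
  [I]: (-2)·0+(-2)·0+(1)·1 = 1
  [T]: (-2)·-1+(-2)·1+(1)·0 = 0
⇒ I

{"I": 1, "T": 0}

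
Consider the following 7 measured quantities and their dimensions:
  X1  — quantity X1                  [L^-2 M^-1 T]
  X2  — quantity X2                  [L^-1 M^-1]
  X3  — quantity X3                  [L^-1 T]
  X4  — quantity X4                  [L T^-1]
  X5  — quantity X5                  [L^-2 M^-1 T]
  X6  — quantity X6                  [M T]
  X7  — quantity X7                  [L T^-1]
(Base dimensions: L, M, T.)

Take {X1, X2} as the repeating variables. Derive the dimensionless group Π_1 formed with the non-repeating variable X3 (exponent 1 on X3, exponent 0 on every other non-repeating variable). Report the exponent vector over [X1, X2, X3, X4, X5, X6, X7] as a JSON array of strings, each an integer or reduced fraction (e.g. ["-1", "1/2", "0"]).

["-1", "1", "1", "0", "0", "0", "0"]

Write exponents as rows L,M,T / cols X1,X2,X3,X4,X5,X6,X7:
  L: [-2 -1 -1  1 -2  0  1]
  M: [-1 -1  0  0 -1  1  0]
  T: [ 1  0  1 -1  1  1 -1]
RREF → pivots at {X1,X2} ⇒ r = 2
Repeat: X1,X2; free: X3,X4,X5,X6,X7
RREF:
  r0: [   1    0    1   -1    1    1   -1]
  r1: [   0    1   -1    1    0   -2    1]
  r2: [   0    0    0    0    0    0    0]
Fix exponent of X3 at 1, X4 at 0, X5 at 0, X6 at 0, X7 at 0; solve each RREF row for its pivot's exponent:
  r0: exp(X1) + (1)·1 = 0 ⇒ exp(X1) = -1
  r1: exp(X2) + (-1)·1 = 0 ⇒ exp(X2) = 1
Π_1 = X1^-1 · X2 · X3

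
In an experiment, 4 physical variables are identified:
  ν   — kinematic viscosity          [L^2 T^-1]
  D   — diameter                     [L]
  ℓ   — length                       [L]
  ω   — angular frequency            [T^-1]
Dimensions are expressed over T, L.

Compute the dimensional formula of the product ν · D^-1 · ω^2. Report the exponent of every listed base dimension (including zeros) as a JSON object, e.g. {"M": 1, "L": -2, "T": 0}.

Exponent matrix [T,L] × [ν,D,ℓ,ω]:
  T: [-1  0  0 -1]
  L: [ 2  1  1  0]
  [T]: (1)·-1+(-1)·0+(2)·-1 = -3
  [L]: (1)·2+(-1)·1+(2)·0 = 1
⇒ T^-3 L

{"T": -3, "L": 1}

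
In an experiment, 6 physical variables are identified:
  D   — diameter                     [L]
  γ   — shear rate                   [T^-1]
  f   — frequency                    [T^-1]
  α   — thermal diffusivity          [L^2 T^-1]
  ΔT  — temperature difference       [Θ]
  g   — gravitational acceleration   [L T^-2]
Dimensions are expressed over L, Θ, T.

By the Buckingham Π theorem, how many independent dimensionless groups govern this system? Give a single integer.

Write exponents as rows L,Θ,T / cols D,γ,f,α,ΔT,g:
  L: [ 1  0  0  2  0  1]
  Θ: [ 0  0  0  0  1  0]
  T: [ 0 -1 -1 -1  0 -2]
Row reduction gives pivot columns D,γ,ΔT; rank = 3
n=6, r=3 ⇒ 3 dimensionless groups

3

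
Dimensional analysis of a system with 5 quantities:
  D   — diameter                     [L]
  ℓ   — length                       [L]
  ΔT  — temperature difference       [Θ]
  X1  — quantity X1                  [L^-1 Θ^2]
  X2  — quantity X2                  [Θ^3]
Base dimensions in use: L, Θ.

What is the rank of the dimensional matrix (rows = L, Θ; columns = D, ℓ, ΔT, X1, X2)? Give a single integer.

Exponent matrix [L,Θ] × [D,ℓ,ΔT,X1,X2]:
  L: [ 1  1  0 -1  0]
  Θ: [ 0  0  1  2  3]
Echelon form has 2 nonzero rows (pivots: D,ΔT)

2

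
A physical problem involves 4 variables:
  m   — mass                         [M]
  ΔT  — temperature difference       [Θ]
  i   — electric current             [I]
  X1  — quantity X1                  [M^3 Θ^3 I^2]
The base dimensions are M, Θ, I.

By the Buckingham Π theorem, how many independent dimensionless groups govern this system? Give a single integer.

Exponent matrix [M,Θ,I] × [m,ΔT,i,X1]:
  M: [ 1  0  0  3]
  Θ: [ 0  1  0  3]
  I: [ 0  0  1  2]
Row reduction gives pivot columns m,ΔT,i; rank = 3
Π count = n − r = 4 − 3 = 1

1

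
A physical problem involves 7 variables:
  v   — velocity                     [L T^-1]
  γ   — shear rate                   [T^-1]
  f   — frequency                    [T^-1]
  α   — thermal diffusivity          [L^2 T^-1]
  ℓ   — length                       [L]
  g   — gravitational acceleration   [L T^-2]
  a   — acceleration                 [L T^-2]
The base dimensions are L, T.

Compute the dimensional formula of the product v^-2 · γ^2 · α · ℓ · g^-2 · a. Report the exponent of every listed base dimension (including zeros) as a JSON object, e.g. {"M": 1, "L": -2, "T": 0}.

{"L": 0, "T": 1}

Write exponents as rows L,T / cols v,γ,f,α,ℓ,g,a:
  L: [ 1  0  0  2  1  1  1]
  T: [-1 -1 -1 -1  0 -2 -2]
  [L]: (-2)·1+(2)·0+(1)·2+(1)·1+(-2)·1+(1)·1 = 0
  [T]: (-2)·-1+(2)·-1+(1)·-1+(1)·0+(-2)·-2+(1)·-2 = 1
⇒ T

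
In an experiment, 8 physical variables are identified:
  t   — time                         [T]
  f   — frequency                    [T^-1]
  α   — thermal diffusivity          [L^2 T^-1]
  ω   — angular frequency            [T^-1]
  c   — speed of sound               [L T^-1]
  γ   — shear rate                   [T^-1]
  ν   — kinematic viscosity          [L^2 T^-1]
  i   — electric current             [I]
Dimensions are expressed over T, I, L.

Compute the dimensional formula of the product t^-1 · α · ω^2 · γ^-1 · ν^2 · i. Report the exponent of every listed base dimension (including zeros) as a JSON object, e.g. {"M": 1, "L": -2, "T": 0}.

Dimensional matrix (T×I×L by t×f×α×ω×c×γ×ν×i):
  T: [ 1 -1 -1 -1 -1 -1 -1  0]
  I: [ 0  0  0  0  0  0  0  1]
  L: [ 0  0  2  0  1  0  2  0]
  [T]: (-1)·1+(1)·-1+(2)·-1+(-1)·-1+(2)·-1+(1)·0 = -5
  [I]: (-1)·0+(1)·0+(2)·0+(-1)·0+(2)·0+(1)·1 = 1
  [L]: (-1)·0+(1)·2+(2)·0+(-1)·0+(2)·2+(1)·0 = 6
⇒ T^-5 I L^6

{"T": -5, "I": 1, "L": 6}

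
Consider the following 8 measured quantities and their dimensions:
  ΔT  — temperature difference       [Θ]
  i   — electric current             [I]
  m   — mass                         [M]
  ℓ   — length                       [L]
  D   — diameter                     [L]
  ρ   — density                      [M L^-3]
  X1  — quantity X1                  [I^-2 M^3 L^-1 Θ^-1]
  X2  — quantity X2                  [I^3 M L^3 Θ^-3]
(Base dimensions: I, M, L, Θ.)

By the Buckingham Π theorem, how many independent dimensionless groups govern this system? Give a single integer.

4

Dimensional matrix (I×M×L×Θ by ΔT×i×m×ℓ×D×ρ×X1×X2):
  I: [ 0  1  0  0  0  0 -2  3]
  M: [ 0  0  1  0  0  1  3  1]
  L: [ 0  0  0  1  1 -3 -1  3]
  Θ: [ 1  0  0  0  0  0 -1 -3]
Row reduction gives pivot columns ΔT,i,m,ℓ; rank = 4
n=8, r=4 ⇒ 4 dimensionless groups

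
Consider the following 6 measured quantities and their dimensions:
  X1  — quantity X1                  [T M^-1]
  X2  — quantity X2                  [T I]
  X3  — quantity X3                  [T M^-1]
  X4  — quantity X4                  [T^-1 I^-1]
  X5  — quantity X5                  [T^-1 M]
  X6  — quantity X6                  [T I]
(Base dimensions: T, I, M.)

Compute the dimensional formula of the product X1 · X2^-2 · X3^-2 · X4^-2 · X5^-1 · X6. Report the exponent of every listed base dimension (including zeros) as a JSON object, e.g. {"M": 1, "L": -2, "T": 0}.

{"T": 1, "I": 1, "M": 0}

Write exponents as rows T,I,M / cols X1,X2,X3,X4,X5,X6:
  T: [ 1  1  1 -1 -1  1]
  I: [ 0  1  0 -1  0  1]
  M: [-1  0 -1  0  1  0]
  [T]: (1)·1+(-2)·1+(-2)·1+(-2)·-1+(-1)·-1+(1)·1 = 1
  [I]: (1)·0+(-2)·1+(-2)·0+(-2)·-1+(-1)·0+(1)·1 = 1
  [M]: (1)·-1+(-2)·0+(-2)·-1+(-2)·0+(-1)·1+(1)·0 = 0
⇒ T I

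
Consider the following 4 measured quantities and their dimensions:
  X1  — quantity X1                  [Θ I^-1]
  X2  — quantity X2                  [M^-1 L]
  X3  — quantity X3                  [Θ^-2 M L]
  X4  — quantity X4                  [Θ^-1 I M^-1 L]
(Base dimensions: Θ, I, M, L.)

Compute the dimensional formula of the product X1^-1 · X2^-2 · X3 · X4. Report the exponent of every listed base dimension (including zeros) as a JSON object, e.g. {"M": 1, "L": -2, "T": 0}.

{"Θ": -4, "I": 2, "M": 2, "L": 0}

Dimensional matrix (Θ×I×M×L by X1×X2×X3×X4):
  Θ: [ 1  0 -2 -1]
  I: [-1  0  0  1]
  M: [ 0 -1  1 -1]
  L: [ 0  1  1  1]
  [Θ]: (-1)·1+(-2)·0+(1)·-2+(1)·-1 = -4
  [I]: (-1)·-1+(-2)·0+(1)·0+(1)·1 = 2
  [M]: (-1)·0+(-2)·-1+(1)·1+(1)·-1 = 2
  [L]: (-1)·0+(-2)·1+(1)·1+(1)·1 = 0
⇒ Θ^-4 I^2 M^2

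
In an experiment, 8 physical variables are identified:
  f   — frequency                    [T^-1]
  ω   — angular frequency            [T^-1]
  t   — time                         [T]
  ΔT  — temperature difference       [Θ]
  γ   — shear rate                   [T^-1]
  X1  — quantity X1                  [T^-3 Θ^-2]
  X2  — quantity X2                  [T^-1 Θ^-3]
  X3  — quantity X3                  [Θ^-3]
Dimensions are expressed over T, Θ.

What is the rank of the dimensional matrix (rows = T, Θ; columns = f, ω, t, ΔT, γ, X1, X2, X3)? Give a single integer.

Write exponents as rows T,Θ / cols f,ω,t,ΔT,γ,X1,X2,X3:
  T: [-1 -1  1  0 -1 -3 -1  0]
  Θ: [ 0  0  0  1  0 -2 -3 -3]
Row reduction gives pivot columns f,ΔT; rank = 2

2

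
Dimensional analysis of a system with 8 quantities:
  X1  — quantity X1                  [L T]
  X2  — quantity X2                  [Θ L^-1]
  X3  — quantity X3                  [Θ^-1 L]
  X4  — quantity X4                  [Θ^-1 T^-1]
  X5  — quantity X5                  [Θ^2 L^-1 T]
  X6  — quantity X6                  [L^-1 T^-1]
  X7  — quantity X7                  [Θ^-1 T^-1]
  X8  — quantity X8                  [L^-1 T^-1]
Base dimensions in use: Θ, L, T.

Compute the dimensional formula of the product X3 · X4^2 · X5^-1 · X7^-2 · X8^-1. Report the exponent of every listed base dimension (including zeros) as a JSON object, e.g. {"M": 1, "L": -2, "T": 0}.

{"Θ": -3, "L": 3, "T": 0}

Dimensional matrix (Θ×L×T by X1×X2×X3×X4×X5×X6×X7×X8):
  Θ: [ 0  1 -1 -1  2  0 -1  0]
  L: [ 1 -1  1  0 -1 -1  0 -1]
  T: [ 1  0  0 -1  1 -1 -1 -1]
  [Θ]: (1)·-1+(2)·-1+(-1)·2+(-2)·-1+(-1)·0 = -3
  [L]: (1)·1+(2)·0+(-1)·-1+(-2)·0+(-1)·-1 = 3
  [T]: (1)·0+(2)·-1+(-1)·1+(-2)·-1+(-1)·-1 = 0
⇒ Θ^-3 L^3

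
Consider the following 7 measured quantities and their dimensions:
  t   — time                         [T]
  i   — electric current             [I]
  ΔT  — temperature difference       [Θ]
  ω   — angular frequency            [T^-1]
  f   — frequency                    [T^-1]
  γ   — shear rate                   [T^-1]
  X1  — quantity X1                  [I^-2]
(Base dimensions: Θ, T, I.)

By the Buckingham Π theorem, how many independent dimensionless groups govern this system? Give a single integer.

Dimensional matrix (Θ×T×I by t×i×ΔT×ω×f×γ×X1):
  Θ: [ 0  0  1  0  0  0  0]
  T: [ 1  0  0 -1 -1 -1  0]
  I: [ 0  1  0  0  0  0 -2]
RREF → pivots at {t,i,ΔT} ⇒ r = 3
7 vars − rank 3 = 4 Π groups

4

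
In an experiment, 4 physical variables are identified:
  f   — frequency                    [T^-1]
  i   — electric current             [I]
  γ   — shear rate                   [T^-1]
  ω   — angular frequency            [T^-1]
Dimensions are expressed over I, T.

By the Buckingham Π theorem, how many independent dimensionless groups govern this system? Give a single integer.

Write exponents as rows I,T / cols f,i,γ,ω:
  I: [ 0  1  0  0]
  T: [-1  0 -1 -1]
Echelon form has 2 nonzero rows (pivots: f,i)
n=4, r=2 ⇒ 2 dimensionless groups

2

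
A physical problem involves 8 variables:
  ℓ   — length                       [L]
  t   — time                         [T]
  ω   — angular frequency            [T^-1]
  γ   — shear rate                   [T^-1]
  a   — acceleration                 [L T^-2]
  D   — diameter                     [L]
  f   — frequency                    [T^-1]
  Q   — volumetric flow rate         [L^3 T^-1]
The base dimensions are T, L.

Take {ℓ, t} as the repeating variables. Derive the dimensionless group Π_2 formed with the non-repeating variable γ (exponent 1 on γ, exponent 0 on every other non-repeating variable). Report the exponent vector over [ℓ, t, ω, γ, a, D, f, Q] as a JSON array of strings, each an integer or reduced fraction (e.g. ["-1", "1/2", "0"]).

["0", "1", "0", "1", "0", "0", "0", "0"]

Dimensional matrix (T×L by ℓ×t×ω×γ×a×D×f×Q):
  T: [ 0  1 -1 -1 -2  0 -1 -1]
  L: [ 1  0  0  0  1  1  0  3]
Row reduction gives pivot columns ℓ,t; rank = 2
Pivot set = {ℓ,t}, free = {ω,γ,a,D,f,Q}
RREF:
  r0: [   1    0    0    0    1    1    0    3]
  r1: [   0    1   -1   -1   -2    0   -1   -1]
Fix exponent of γ at 1, ω at 0, a at 0, D at 0, f at 0, Q at 0; solve each RREF row for its pivot's exponent:
  r0: exp(ℓ) + (0)·1 = 0 ⇒ exp(ℓ) = 0
  r1: exp(t) + (-1)·1 = 0 ⇒ exp(t) = 1
Π_2 = t · γ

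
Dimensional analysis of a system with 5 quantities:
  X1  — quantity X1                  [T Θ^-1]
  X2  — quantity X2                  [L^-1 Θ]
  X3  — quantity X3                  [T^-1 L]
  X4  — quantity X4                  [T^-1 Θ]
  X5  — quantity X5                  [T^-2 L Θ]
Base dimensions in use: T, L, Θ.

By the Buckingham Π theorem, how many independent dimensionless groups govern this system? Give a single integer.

3

Write exponents as rows T,L,Θ / cols X1,X2,X3,X4,X5:
  T: [ 1  0 -1 -1 -2]
  L: [ 0 -1  1  0  1]
  Θ: [-1  1  0  1  1]
RREF → pivots at {X1,X2} ⇒ r = 2
n=5, r=2 ⇒ 3 dimensionless groups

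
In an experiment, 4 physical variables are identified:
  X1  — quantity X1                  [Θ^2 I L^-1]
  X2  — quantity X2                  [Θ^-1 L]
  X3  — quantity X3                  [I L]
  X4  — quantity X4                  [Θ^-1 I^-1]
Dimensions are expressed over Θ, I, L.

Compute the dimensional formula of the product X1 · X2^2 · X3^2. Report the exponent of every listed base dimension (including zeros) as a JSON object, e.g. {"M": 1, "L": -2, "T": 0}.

{"Θ": 0, "I": 3, "L": 3}

Dimensional matrix (Θ×I×L by X1×X2×X3×X4):
  Θ: [ 2 -1  0 -1]
  I: [ 1  0  1 -1]
  L: [-1  1  1  0]
  [Θ]: (1)·2+(2)·-1+(2)·0 = 0
  [I]: (1)·1+(2)·0+(2)·1 = 3
  [L]: (1)·-1+(2)·1+(2)·1 = 3
⇒ I^3 L^3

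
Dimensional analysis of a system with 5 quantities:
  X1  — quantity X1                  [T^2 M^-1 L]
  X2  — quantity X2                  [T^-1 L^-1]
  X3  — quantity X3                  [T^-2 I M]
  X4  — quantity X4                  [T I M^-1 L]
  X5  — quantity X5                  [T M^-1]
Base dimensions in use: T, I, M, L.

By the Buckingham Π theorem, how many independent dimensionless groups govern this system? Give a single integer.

2

Exponent matrix [T,I,M,L] × [X1,X2,X3,X4,X5]:
  T: [ 2 -1 -2  1  1]
  I: [ 0  0  1  1  0]
  M: [-1  0  1 -1 -1]
  L: [ 1 -1  0  1  0]
RREF → pivots at {X1,X2,X3} ⇒ r = 3
n=5, r=3 ⇒ 2 dimensionless groups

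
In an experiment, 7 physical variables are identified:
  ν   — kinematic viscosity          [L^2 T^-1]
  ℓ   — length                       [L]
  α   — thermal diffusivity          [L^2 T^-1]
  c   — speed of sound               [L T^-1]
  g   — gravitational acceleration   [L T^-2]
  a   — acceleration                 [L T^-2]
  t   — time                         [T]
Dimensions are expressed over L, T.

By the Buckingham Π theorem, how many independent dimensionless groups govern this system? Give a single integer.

Exponent matrix [L,T] × [ν,ℓ,α,c,g,a,t]:
  L: [ 2  1  2  1  1  1  0]
  T: [-1  0 -1 -1 -2 -2  1]
RREF → pivots at {ν,ℓ} ⇒ r = 2
Π count = n − r = 7 − 2 = 5

5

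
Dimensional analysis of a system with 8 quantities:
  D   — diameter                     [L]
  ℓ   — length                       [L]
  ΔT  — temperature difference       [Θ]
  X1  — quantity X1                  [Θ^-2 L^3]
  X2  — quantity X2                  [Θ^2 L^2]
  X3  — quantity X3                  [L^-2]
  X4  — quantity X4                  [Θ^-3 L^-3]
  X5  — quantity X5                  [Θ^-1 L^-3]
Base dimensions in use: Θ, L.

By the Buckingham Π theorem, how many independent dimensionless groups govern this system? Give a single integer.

Write exponents as rows Θ,L / cols D,ℓ,ΔT,X1,X2,X3,X4,X5:
  Θ: [ 0  0  1 -2  2  0 -3 -1]
  L: [ 1  1  0  3  2 -2 -3 -3]
Echelon form has 2 nonzero rows (pivots: D,ΔT)
8 vars − rank 2 = 6 Π groups

6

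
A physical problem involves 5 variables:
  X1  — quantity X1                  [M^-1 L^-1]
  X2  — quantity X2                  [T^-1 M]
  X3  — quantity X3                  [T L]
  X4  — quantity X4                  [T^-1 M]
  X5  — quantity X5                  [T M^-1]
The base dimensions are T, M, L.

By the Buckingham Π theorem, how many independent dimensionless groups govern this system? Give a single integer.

3

Exponent matrix [T,M,L] × [X1,X2,X3,X4,X5]:
  T: [ 0 -1  1 -1  1]
  M: [-1  1  0  1 -1]
  L: [-1  0  1  0  0]
Echelon form has 2 nonzero rows (pivots: X1,X2)
5 vars − rank 2 = 3 Π groups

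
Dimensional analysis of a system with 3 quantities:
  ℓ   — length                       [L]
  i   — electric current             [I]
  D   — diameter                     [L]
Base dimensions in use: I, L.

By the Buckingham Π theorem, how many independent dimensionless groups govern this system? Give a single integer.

Dimensional matrix (I×L by ℓ×i×D):
  I: [ 0  1  0]
  L: [ 1  0  1]
Row reduction gives pivot columns ℓ,i; rank = 2
n=3, r=2 ⇒ 1 dimensionless group

1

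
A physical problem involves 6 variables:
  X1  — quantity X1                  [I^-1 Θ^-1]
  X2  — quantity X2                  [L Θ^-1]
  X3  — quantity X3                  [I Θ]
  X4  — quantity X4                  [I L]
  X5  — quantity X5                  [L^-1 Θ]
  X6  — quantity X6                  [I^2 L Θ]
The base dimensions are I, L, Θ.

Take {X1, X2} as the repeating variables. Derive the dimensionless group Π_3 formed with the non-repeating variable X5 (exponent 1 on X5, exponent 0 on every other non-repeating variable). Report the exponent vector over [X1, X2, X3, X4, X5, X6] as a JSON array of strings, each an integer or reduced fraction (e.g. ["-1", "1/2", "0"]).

Exponent matrix [I,L,Θ] × [X1,X2,X3,X4,X5,X6]:
  I: [-1  0  1  1  0  2]
  L: [ 0  1  0  1 -1  1]
  Θ: [-1 -1  1  0  1  1]
Row reduction gives pivot columns X1,X2; rank = 2
Pivot set = {X1,X2}, free = {X3,X4,X5,X6}
RREF:
  r0: [   1    0   -1   -1    0   -2]
  r1: [   0    1    0    1   -1    1]
  r2: [   0    0    0    0    0    0]
Fix exponent of X5 at 1, X3 at 0, X4 at 0, X6 at 0; solve each RREF row for its pivot's exponent:
  r0: exp(X1) + (0)·1 = 0 ⇒ exp(X1) = 0
  r1: exp(X2) + (-1)·1 = 0 ⇒ exp(X2) = 1
Π_3 = X2 · X5

["0", "1", "0", "0", "1", "0"]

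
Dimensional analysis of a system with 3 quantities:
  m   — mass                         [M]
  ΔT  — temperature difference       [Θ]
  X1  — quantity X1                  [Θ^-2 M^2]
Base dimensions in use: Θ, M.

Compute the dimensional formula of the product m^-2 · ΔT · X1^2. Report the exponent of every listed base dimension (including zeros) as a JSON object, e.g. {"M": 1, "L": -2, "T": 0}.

Dimensional matrix (Θ×M by m×ΔT×X1):
  Θ: [ 0  1 -2]
  M: [ 1  0  2]
  [Θ]: (-2)·0+(1)·1+(2)·-2 = -3
  [M]: (-2)·1+(1)·0+(2)·2 = 2
⇒ Θ^-3 M^2

{"Θ": -3, "M": 2}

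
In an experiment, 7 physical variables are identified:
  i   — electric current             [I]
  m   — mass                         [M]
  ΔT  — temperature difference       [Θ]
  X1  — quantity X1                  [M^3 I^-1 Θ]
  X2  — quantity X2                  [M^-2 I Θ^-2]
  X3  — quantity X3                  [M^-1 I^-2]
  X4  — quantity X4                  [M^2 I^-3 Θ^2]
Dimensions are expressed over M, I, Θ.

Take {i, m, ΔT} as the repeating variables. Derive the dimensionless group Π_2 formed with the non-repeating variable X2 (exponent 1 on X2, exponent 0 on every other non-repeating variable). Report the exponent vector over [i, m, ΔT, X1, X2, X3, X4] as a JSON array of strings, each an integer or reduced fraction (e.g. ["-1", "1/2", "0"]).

Exponent matrix [M,I,Θ] × [i,m,ΔT,X1,X2,X3,X4]:
  M: [ 0  1  0  3 -2 -1  2]
  I: [ 1  0  0 -1  1 -2 -3]
  Θ: [ 0  0  1  1 -2  0  2]
Echelon form has 3 nonzero rows (pivots: i,m,ΔT)
Repeat: i,m,ΔT; free: X1,X2,X3,X4
RREF:
  r0: [   1    0    0   -1    1   -2   -3]
  r1: [   0    1    0    3   -2   -1    2]
  r2: [   0    0    1    1   -2    0    2]
Fix exponent of X2 at 1, X1 at 0, X3 at 0, X4 at 0; solve each RREF row for its pivot's exponent:
  r0: exp(i) + (1)·1 = 0 ⇒ exp(i) = -1
  r1: exp(m) + (-2)·1 = 0 ⇒ exp(m) = 2
  r2: exp(ΔT) + (-2)·1 = 0 ⇒ exp(ΔT) = 2
Π_2 = i^-1 · m^2 · ΔT^2 · X2

["-1", "2", "2", "0", "1", "0", "0"]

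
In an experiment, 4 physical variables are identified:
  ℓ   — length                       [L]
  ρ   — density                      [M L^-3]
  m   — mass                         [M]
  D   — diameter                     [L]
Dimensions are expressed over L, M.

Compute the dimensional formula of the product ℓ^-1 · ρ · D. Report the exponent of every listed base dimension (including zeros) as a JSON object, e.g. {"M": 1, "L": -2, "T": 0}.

Exponent matrix [L,M] × [ℓ,ρ,m,D]:
  L: [ 1 -3  0  1]
  M: [ 0  1  1  0]
  [L]: (-1)·1+(1)·-3+(1)·1 = -3
  [M]: (-1)·0+(1)·1+(1)·0 = 1
⇒ L^-3 M

{"L": -3, "M": 1}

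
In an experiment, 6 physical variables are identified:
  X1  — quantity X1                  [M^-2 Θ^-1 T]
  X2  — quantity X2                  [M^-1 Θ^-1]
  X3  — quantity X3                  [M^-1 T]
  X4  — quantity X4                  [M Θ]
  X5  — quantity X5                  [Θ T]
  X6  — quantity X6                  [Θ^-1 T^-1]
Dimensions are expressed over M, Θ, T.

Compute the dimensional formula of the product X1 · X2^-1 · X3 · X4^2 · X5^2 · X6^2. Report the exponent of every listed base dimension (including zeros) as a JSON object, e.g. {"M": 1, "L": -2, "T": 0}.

{"M": 0, "Θ": 2, "T": 2}

Dimensional matrix (M×Θ×T by X1×X2×X3×X4×X5×X6):
  M: [-2 -1 -1  1  0  0]
  Θ: [-1 -1  0  1  1 -1]
  T: [ 1  0  1  0  1 -1]
  [M]: (1)·-2+(-1)·-1+(1)·-1+(2)·1+(2)·0+(2)·0 = 0
  [Θ]: (1)·-1+(-1)·-1+(1)·0+(2)·1+(2)·1+(2)·-1 = 2
  [T]: (1)·1+(-1)·0+(1)·1+(2)·0+(2)·1+(2)·-1 = 2
⇒ Θ^2 T^2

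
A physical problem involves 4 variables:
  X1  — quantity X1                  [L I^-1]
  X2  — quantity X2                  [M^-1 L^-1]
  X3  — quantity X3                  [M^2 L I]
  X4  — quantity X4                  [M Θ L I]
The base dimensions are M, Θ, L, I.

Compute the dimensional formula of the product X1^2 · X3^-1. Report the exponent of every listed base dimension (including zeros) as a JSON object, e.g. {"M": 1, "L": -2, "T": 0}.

{"M": -2, "Θ": 0, "L": 1, "I": -3}

Write exponents as rows M,Θ,L,I / cols X1,X2,X3,X4:
  M: [ 0 -1  2  1]
  Θ: [ 0  0  0  1]
  L: [ 1 -1  1  1]
  I: [-1  0  1  1]
  [M]: (2)·0+(-1)·2 = -2
  [Θ]: (2)·0+(-1)·0 = 0
  [L]: (2)·1+(-1)·1 = 1
  [I]: (2)·-1+(-1)·1 = -3
⇒ M^-2 L I^-3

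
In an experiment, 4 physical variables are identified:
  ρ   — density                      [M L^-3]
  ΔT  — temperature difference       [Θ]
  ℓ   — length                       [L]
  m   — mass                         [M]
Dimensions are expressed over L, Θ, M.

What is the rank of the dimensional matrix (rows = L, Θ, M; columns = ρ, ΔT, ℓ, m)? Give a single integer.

Write exponents as rows L,Θ,M / cols ρ,ΔT,ℓ,m:
  L: [-3  0  1  0]
  Θ: [ 0  1  0  0]
  M: [ 1  0  0  1]
Row reduction gives pivot columns ρ,ΔT,ℓ; rank = 3

3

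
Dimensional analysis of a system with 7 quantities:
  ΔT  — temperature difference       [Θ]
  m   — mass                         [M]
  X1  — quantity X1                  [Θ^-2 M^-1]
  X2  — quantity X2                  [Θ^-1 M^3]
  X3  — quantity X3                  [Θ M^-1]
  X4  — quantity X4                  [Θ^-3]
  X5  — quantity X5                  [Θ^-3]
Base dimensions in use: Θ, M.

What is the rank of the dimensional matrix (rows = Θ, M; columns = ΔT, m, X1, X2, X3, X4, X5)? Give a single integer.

2

Dimensional matrix (Θ×M by ΔT×m×X1×X2×X3×X4×X5):
  Θ: [ 1  0 -2 -1  1 -3 -3]
  M: [ 0  1 -1  3 -1  0  0]
RREF → pivots at {ΔT,m} ⇒ r = 2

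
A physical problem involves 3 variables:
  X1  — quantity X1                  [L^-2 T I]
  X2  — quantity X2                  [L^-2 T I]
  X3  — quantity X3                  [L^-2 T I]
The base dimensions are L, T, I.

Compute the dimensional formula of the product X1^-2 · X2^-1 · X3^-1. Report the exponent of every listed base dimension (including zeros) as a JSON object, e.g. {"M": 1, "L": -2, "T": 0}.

{"L": 8, "T": -4, "I": -4}

Write exponents as rows L,T,I / cols X1,X2,X3:
  L: [-2 -2 -2]
  T: [ 1  1  1]
  I: [ 1  1  1]
  [L]: (-2)·-2+(-1)·-2+(-1)·-2 = 8
  [T]: (-2)·1+(-1)·1+(-1)·1 = -4
  [I]: (-2)·1+(-1)·1+(-1)·1 = -4
⇒ L^8 T^-4 I^-4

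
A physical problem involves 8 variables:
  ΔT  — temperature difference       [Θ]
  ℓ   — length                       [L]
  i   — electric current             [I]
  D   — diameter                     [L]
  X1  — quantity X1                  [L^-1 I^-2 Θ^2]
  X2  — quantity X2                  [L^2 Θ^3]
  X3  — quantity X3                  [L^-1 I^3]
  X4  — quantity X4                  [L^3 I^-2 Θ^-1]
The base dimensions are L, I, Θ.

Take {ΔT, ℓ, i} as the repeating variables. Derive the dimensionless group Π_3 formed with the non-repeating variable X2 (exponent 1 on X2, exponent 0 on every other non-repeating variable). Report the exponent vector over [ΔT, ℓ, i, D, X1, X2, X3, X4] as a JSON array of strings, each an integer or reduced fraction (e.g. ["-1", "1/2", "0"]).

Write exponents as rows L,I,Θ / cols ΔT,ℓ,i,D,X1,X2,X3,X4:
  L: [ 0  1  0  1 -1  2 -1  3]
  I: [ 0  0  1  0 -2  0  3 -2]
  Θ: [ 1  0  0  0  2  3  0 -1]
Echelon form has 3 nonzero rows (pivots: ΔT,ℓ,i)
Pivot set = {ΔT,ℓ,i}, free = {D,X1,X2,X3,X4}
RREF:
  r0: [   1    0    0    0    2    3    0   -1]
  r1: [   0    1    0    1   -1    2   -1    3]
  r2: [   0    0    1    0   -2    0    3   -2]
Fix exponent of X2 at 1, D at 0, X1 at 0, X3 at 0, X4 at 0; solve each RREF row for its pivot's exponent:
  r0: exp(ΔT) + (3)·1 = 0 ⇒ exp(ΔT) = -3
  r1: exp(ℓ) + (2)·1 = 0 ⇒ exp(ℓ) = -2
  r2: exp(i) + (0)·1 = 0 ⇒ exp(i) = 0
Π_3 = ΔT^-3 · ℓ^-2 · X2

["-3", "-2", "0", "0", "0", "1", "0", "0"]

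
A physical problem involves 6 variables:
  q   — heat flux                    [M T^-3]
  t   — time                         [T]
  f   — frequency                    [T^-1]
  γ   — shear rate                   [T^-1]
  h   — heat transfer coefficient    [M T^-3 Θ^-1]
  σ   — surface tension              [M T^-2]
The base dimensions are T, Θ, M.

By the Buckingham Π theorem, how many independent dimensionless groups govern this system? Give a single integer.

Write exponents as rows T,Θ,M / cols q,t,f,γ,h,σ:
  T: [-3  1 -1 -1 -3 -2]
  Θ: [ 0  0  0  0 -1  0]
  M: [ 1  0  0  0  1  1]
Echelon form has 3 nonzero rows (pivots: q,t,h)
n=6, r=3 ⇒ 3 dimensionless groups

3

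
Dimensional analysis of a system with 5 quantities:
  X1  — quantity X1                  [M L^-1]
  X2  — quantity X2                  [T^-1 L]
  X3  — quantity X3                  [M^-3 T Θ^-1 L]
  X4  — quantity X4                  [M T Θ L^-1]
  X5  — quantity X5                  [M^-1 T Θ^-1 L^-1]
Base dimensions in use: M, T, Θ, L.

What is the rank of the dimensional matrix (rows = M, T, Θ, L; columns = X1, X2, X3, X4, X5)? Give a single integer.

3

Write exponents as rows M,T,Θ,L / cols X1,X2,X3,X4,X5:
  M: [ 1  0 -3  1 -1]
  T: [ 0 -1  1  1  1]
  Θ: [ 0  0 -1  1 -1]
  L: [-1  1  1 -1 -1]
Row reduction gives pivot columns X1,X2,X3; rank = 3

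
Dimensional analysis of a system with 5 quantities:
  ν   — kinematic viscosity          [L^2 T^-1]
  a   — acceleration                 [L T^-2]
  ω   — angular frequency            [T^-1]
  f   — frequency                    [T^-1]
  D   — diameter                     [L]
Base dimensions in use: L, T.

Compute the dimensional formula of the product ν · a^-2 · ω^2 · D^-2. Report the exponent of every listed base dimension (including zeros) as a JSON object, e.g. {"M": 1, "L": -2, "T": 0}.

Exponent matrix [L,T] × [ν,a,ω,f,D]:
  L: [ 2  1  0  0  1]
  T: [-1 -2 -1 -1  0]
  [L]: (1)·2+(-2)·1+(2)·0+(-2)·1 = -2
  [T]: (1)·-1+(-2)·-2+(2)·-1+(-2)·0 = 1
⇒ L^-2 T

{"L": -2, "T": 1}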